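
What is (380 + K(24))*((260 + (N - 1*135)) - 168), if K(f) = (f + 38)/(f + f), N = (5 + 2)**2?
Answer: 9151/4 ≈ 2287.8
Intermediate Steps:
N = 49 (N = 7**2 = 49)
K(f) = (38 + f)/(2*f) (K(f) = (38 + f)/((2*f)) = (38 + f)*(1/(2*f)) = (38 + f)/(2*f))
(380 + K(24))*((260 + (N - 1*135)) - 168) = (380 + (1/2)*(38 + 24)/24)*((260 + (49 - 1*135)) - 168) = (380 + (1/2)*(1/24)*62)*((260 + (49 - 135)) - 168) = (380 + 31/24)*((260 - 86) - 168) = 9151*(174 - 168)/24 = (9151/24)*6 = 9151/4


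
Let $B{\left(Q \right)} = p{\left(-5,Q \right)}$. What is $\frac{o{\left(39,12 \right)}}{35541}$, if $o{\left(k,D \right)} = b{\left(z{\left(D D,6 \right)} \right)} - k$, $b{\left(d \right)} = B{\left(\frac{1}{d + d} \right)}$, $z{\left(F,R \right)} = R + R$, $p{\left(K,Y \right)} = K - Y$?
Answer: $- \frac{1057}{852984} \approx -0.0012392$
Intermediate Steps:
$B{\left(Q \right)} = -5 - Q$
$z{\left(F,R \right)} = 2 R$
$b{\left(d \right)} = -5 - \frac{1}{2 d}$ ($b{\left(d \right)} = -5 - \frac{1}{d + d} = -5 - \frac{1}{2 d}$)
$o{\left(k,D \right)} = - \frac{121}{24} - k$ ($o{\left(k,D \right)} = \left(-5 - \frac{1}{2 \cdot 2 \cdot 6}\right) - k = \left(-5 - \frac{1}{2 \cdot 12}\right) - k = \left(-5 - \frac{1}{24}\right) - k = - \frac{121}{24} - k$)
$\frac{o{\left(39,12 \right)}}{35541} = \frac{- \frac{121}{24} - 39}{35541} = \left(- \frac{121}{24} - 39\right) \frac{1}{35541} = \left(- \frac{1057}{24}\right) \frac{1}{35541} = - \frac{1057}{852984}$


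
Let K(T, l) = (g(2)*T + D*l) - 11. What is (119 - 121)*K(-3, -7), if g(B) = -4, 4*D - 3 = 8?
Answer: 73/2 ≈ 36.500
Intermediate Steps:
D = 11/4 (D = ¾ + (¼)*8 = ¾ + 2 = 11/4 ≈ 2.7500)
K(T, l) = -11 - 4*T + 11*l/4 (K(T, l) = (-4*T + 11*l/4) - 11 = -11 - 4*T + 11*l/4)
(119 - 121)*K(-3, -7) = (119 - 121)*(-11 - 4*(-3) + (11/4)*(-7)) = -2*(-11 + 12 - 77/4) = -2*(-73/4) = 73/2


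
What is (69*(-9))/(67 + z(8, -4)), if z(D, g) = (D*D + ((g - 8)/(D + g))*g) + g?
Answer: -621/139 ≈ -4.4676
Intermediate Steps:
z(D, g) = g + D**2 + g*(-8 + g)/(D + g) (z(D, g) = (D**2 + ((-8 + g)/(D + g))*g) + g = (D**2 + g*(-8 + g)/(D + g)) + g = g + D**2 + g*(-8 + g)/(D + g))
(69*(-9))/(67 + z(8, -4)) = (69*(-9))/(67 + (8**3 - 8*(-4) + 2*(-4)**2 + 8*(-4) - 4*8**2)/(8 - 4)) = -621/(67 + (512 + 32 + 2*16 - 32 - 4*64)/4) = -621/(67 + (512 + 32 + 32 - 32 - 256)/4) = -621/(67 + (1/4)*288) = -621/(67 + 72) = -621/139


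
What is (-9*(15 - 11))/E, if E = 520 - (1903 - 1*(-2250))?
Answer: 12/1211 ≈ 0.0099092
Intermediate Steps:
E = -3633 (E = 520 - (1903 + 2250) = 520 - 1*4153 = 520 - 4153 = -3633)
(-9*(15 - 11))/E = -9*(15 - 11)/(-3633) = -9*4*(-1/3633) = -36*(-1/3633) = 12/1211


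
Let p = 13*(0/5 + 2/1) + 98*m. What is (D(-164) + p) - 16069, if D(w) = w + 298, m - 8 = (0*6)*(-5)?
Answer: -15125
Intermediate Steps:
m = 8 (m = 8 + (0*6)*(-5) = 8 + 0*(-5) = 8 + 0 = 8)
D(w) = 298 + w
p = 810 (p = 13*(0/5 + 2/1) + 98*8 = 13*(0*(1/5) + 2*1) + 784 = 13*(0 + 2) + 784 = 13*2 + 784 = 26 + 784 = 810)
(D(-164) + p) - 16069 = ((298 - 164) + 810) - 16069 = (134 + 810) - 16069 = 944 - 16069 = -15125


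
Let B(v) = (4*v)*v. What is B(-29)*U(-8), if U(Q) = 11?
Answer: 37004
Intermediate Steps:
B(v) = 4*v²
B(-29)*U(-8) = (4*(-29)²)*11 = (4*841)*11 = 3364*11 = 37004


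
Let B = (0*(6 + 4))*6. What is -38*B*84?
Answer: 0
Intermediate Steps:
B = 0 (B = (0*10)*6 = 0*6 = 0)
-38*B*84 = -38*0*84 = 0*84 = 0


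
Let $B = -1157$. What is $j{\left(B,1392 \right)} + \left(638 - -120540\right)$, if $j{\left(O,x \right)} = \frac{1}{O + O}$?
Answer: $\frac{280405891}{2314} \approx 1.2118 \cdot 10^{5}$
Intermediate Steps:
$j{\left(O,x \right)} = \frac{1}{2 O}$
$j{\left(B,1392 \right)} + \left(638 - -120540\right) = \frac{1}{2 \left(-1157\right)} + \left(638 - -120540\right) = \frac{1}{2} \left(- \frac{1}{1157}\right) + \left(638 + 120540\right) = - \frac{1}{2314} + 121178 = \frac{280405891}{2314}$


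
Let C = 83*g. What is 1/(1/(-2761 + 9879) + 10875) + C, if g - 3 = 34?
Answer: 237720745939/77408251 ≈ 3071.0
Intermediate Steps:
g = 37 (g = 3 + 34 = 37)
C = 3071 (C = 83*37 = 3071)
1/(1/(-2761 + 9879) + 10875) + C = 1/(1/(-2761 + 9879) + 10875) + 3071 = 1/(1/7118 + 10875) + 3071 = 1/(77408251/7118) + 3071 = 7118/77408251 + 3071 = 237720745939/77408251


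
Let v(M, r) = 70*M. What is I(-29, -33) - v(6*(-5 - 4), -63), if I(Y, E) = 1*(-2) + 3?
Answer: 3781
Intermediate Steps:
I(Y, E) = 1 (I(Y, E) = -2 + 3 = 1)
I(-29, -33) - v(6*(-5 - 4), -63) = 1 - 70*6*(-5 - 4) = 1 - 70*6*(-9) = 1 - 70*(-54) = 1 - 1*(-3780) = 1 + 3780 = 3781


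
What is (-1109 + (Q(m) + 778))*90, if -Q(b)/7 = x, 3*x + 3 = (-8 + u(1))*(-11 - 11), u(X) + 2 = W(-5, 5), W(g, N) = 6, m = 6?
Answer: -47640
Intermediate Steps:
u(X) = 4 (u(X) = -2 + 6 = 4)
x = 85/3 (x = -1 + ((-8 + 4)*(-11 - 11))/3 = -1 + (-4*(-22))/3 = -1 + (⅓)*88 = -1 + 88/3 = 85/3 ≈ 28.333)
Q(b) = -595/3 (Q(b) = -7*85/3 = -595/3)
(-1109 + (Q(m) + 778))*90 = (-1109 + (-595/3 + 778))*90 = (-1109 + 1739/3)*90 = -1588/3*90 = -47640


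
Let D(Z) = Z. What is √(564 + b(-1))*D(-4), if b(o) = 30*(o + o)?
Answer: -24*√14 ≈ -89.800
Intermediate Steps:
b(o) = 60*o (b(o) = 30*(2*o) = 60*o)
√(564 + b(-1))*D(-4) = √(564 + 60*(-1))*(-4) = √(564 - 60)*(-4) = √504*(-4) = (6*√14)*(-4) = -24*√14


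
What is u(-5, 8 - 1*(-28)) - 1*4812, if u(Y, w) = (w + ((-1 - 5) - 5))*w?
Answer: -3912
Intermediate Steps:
u(Y, w) = w*(-11 + w) (u(Y, w) = (w + (-6 - 5))*w = (w - 11)*w = (-11 + w)*w = w*(-11 + w))
u(-5, 8 - 1*(-28)) - 1*4812 = (8 - 1*(-28))*(-11 + (8 - 1*(-28))) - 1*4812 = (8 + 28)*(-11 + (8 + 28)) - 4812 = 36*(-11 + 36) - 4812 = 36*25 - 4812 = 900 - 4812 = -3912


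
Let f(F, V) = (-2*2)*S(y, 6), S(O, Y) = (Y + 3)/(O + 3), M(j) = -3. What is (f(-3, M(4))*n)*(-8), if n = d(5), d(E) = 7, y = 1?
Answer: 504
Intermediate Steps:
n = 7
S(O, Y) = (3 + Y)/(3 + O)
f(F, V) = -9 (f(F, V) = (-2*2)*((3 + 6)/(3 + 1)) = -4*9/4 = -9)
(f(-3, M(4))*n)*(-8) = -9*7*(-8) = -63*(-8) = 504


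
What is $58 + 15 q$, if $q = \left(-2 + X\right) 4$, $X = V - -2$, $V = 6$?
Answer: $418$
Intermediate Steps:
$X = 8$ ($X = 6 - -2 = 6 + 2 = 8$)
$q = 24$ ($q = \left(-2 + 8\right) 4 = 6 \cdot 4 = 24$)
$58 + 15 q = 58 + 15 \cdot 24 = 58 + 360 = 418$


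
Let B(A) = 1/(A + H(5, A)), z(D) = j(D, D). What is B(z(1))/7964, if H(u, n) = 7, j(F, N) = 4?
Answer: 1/87604 ≈ 1.1415e-5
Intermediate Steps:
z(D) = 4
B(A) = 1/(7 + A) (B(A) = 1/(A + 7) = 1/(7 + A))
B(z(1))/7964 = 1/((7 + 4)*7964) = (1/7964)/11 = (1/11)*(1/7964) = 1/87604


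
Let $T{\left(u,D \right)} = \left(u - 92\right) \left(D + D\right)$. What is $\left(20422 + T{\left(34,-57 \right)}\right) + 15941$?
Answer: $42975$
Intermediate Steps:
$T{\left(u,D \right)} = 2 D \left(-92 + u\right)$ ($T{\left(u,D \right)} = \left(-92 + u\right) 2 D = 2 D \left(-92 + u\right)$)
$\left(20422 + T{\left(34,-57 \right)}\right) + 15941 = \left(20422 + 2 \left(-57\right) \left(-92 + 34\right)\right) + 15941 = \left(20422 + 2 \left(-57\right) \left(-58\right)\right) + 15941 = \left(20422 + 6612\right) + 15941 = 27034 + 15941 = 42975$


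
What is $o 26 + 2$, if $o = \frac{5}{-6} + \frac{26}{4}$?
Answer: $\frac{448}{3} \approx 149.33$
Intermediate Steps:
$o = \frac{17}{3}$ ($o = 5 \left(- \frac{1}{6}\right) + 26 \cdot \frac{1}{4} = - \frac{5}{6} + \frac{13}{2} = \frac{17}{3} \approx 5.6667$)
$o 26 + 2 = \frac{17}{3} \cdot 26 + 2 = \frac{442}{3} + 2 = \frac{448}{3}$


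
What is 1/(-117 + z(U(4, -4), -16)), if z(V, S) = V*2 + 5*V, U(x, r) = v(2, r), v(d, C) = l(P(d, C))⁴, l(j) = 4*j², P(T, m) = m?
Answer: 1/117440395 ≈ 8.5150e-9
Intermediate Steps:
v(d, C) = 256*C⁸ (v(d, C) = (4*C²)⁴ = 256*C⁸)
U(x, r) = 256*r⁸
z(V, S) = 7*V (z(V, S) = 2*V + 5*V = 7*V)
1/(-117 + z(U(4, -4), -16)) = 1/(-117 + 7*(256*(-4)⁸)) = 1/(-117 + 7*(256*65536)) = 1/(-117 + 7*16777216) = 1/(-117 + 117440512) = 1/117440395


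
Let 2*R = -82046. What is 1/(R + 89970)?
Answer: 1/48947 ≈ 2.0430e-5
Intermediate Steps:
R = -41023 (R = (½)*(-82046) = -41023)
1/(R + 89970) = 1/(-41023 + 89970) = 1/48947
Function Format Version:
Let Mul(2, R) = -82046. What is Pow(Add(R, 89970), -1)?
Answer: Rational(1, 48947) ≈ 2.0430e-5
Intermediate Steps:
R = -41023 (R = Mul(Rational(1, 2), -82046) = -41023)
Pow(Add(R, 89970), -1) = Pow(Add(-41023, 89970), -1) = Pow(48947, -1) = Rational(1, 48947)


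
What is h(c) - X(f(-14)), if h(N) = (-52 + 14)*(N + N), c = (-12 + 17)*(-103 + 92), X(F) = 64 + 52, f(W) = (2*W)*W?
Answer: 4064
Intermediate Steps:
f(W) = 2*W²
X(F) = 116
c = -55 (c = 5*(-11) = -55)
h(N) = -76*N
h(c) - X(f(-14)) = -76*(-55) - 1*116 = 4180 - 116 = 4064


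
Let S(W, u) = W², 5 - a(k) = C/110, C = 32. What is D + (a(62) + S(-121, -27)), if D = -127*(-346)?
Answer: 3222324/55 ≈ 58588.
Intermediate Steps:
a(k) = 259/55 (a(k) = 5 - 32/110 = 5 - 1*16/55 = 5 - 16/55 = 259/55)
D = 43942
D + (a(62) + S(-121, -27)) = 43942 + (259/55 + (-121)²) = 43942 + (259/55 + 14641) = 43942 + 805514/55 = 3222324/55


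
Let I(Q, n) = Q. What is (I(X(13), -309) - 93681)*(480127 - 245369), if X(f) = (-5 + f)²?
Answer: -21977339686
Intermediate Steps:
(I(X(13), -309) - 93681)*(480127 - 245369) = ((-5 + 13)² - 93681)*(480127 - 245369) = (8² - 93681)*234758 = (64 - 93681)*234758 = -93617*234758 = -21977339686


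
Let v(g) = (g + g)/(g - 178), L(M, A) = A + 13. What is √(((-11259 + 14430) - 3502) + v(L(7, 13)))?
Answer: 3*I*√53162/38 ≈ 18.203*I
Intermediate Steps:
L(M, A) = 13 + A
v(g) = 2*g/(-178 + g) (v(g) = (2*g)/(-178 + g) = 2*g/(-178 + g))
√(((-11259 + 14430) - 3502) + v(L(7, 13))) = √(((-11259 + 14430) - 3502) + 2*(13 + 13)/(-178 + (13 + 13))) = √((3171 - 3502) + 2*26/(-178 + 26)) = √(-331 + 2*26/(-152)) = √(-331 + 2*26*(-1/152)) = √(-331 - 13/38) = √(-12591/38) = 3*I*√53162/38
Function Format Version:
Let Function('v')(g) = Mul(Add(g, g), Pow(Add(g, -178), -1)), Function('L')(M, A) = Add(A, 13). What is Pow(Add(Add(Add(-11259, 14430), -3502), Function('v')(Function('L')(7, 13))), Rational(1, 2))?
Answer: Mul(Rational(3, 38), I, Pow(53162, Rational(1, 2))) ≈ Mul(18.203, I)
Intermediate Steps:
Function('L')(M, A) = Add(13, A)
Function('v')(g) = Mul(2, g, Pow(Add(-178, g), -1)) (Function('v')(g) = Mul(Mul(2, g), Pow(Add(-178, g), -1)) = Mul(2, g, Pow(Add(-178, g), -1)))
Pow(Add(Add(Add(-11259, 14430), -3502), Function('v')(Function('L')(7, 13))), Rational(1, 2)) = Pow(Add(Add(Add(-11259, 14430), -3502), Mul(2, Add(13, 13), Pow(Add(-178, Add(13, 13)), -1))), Rational(1, 2)) = Pow(Add(Add(3171, -3502), Mul(2, 26, Pow(Add(-178, 26), -1))), Rational(1, 2)) = Pow(Add(-331, Mul(2, 26, Pow(-152, -1))), Rational(1, 2)) = Pow(Add(-331, Mul(2, 26, Rational(-1, 152))), Rational(1, 2)) = Pow(Add(-331, Rational(-13, 38)), Rational(1, 2)) = Pow(Rational(-12591, 38), Rational(1, 2)) = Mul(Rational(3, 38), I, Pow(53162, Rational(1, 2)))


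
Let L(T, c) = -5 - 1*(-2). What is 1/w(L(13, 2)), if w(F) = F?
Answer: -⅓ ≈ -0.33333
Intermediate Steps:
L(T, c) = -3 (L(T, c) = -5 + 2 = -3)
1/w(L(13, 2)) = 1/(-3) = -⅓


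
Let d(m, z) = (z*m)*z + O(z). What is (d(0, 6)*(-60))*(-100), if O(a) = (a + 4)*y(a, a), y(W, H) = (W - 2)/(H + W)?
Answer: 20000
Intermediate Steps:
y(W, H) = (-2 + W)/(H + W)
O(a) = (-2 + a)*(4 + a)/(2*a) (O(a) = (a + 4)*((-2 + a)/(a + a)) = (4 + a)*((-2 + a)/((2*a))) = (4 + a)*((1/(2*a))*(-2 + a)) = (4 + a)*((-2 + a)/(2*a)) = (-2 + a)*(4 + a)/(2*a))
d(m, z) = 1 + z/2 - 4/z + m*z² (d(m, z) = (z*m)*z + (1 + z/2 - 4/z) = (m*z)*z + (1 + z/2 - 4/z) = m*z² + (1 + z/2 - 4/z) = 1 + z/2 - 4/z + m*z²)
(d(0, 6)*(-60))*(-100) = ((1 + (½)*6 - 4/6 + 0*6²)*(-60))*(-100) = ((1 + 3 - 4*⅙ + 0*36)*(-60))*(-100) = ((1 + 3 - ⅔ + 0)*(-60))*(-100) = ((10/3)*(-60))*(-100) = -200*(-100) = 20000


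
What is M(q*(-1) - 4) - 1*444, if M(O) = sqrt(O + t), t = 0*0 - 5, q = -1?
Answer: -444 + 2*I*sqrt(2) ≈ -444.0 + 2.8284*I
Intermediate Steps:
t = -5 (t = 0 - 5 = -5)
M(O) = sqrt(-5 + O) (M(O) = sqrt(O - 5) = sqrt(-5 + O))
M(q*(-1) - 4) - 1*444 = sqrt(-5 + (-1*(-1) - 4)) - 1*444 = sqrt(-5 + (1 - 4)) - 444 = sqrt(-5 - 3) - 444 = sqrt(-8) - 444 = 2*I*sqrt(2) - 444 = -444 + 2*I*sqrt(2)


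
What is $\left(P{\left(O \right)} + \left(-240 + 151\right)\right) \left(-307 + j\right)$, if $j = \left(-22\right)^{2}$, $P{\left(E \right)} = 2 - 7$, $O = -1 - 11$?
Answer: $-16638$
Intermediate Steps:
$O = -12$
$P{\left(E \right)} = -5$ ($P{\left(E \right)} = 2 - 7 = -5$)
$j = 484$
$\left(P{\left(O \right)} + \left(-240 + 151\right)\right) \left(-307 + j\right) = \left(-5 + \left(-240 + 151\right)\right) \left(-307 + 484\right) = \left(-5 - 89\right) 177 = \left(-94\right) 177 = -16638$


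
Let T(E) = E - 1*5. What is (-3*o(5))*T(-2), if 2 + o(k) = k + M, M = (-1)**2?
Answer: 84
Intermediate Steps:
M = 1
o(k) = -1 + k (o(k) = -2 + (k + 1) = -2 + (1 + k) = -1 + k)
T(E) = -5 + E (T(E) = E - 5 = -5 + E)
(-3*o(5))*T(-2) = (-3*(-1 + 5))*(-5 - 2) = -3*4*(-7) = -12*(-7) = 84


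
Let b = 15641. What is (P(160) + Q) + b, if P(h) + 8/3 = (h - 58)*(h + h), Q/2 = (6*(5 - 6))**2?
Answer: 145051/3 ≈ 48350.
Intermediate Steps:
Q = 72 (Q = 2*(6*(5 - 6))**2 = 2*(6*(-1))**2 = 2*(-6)**2 = 2*36 = 72)
P(h) = -8/3 + 2*h*(-58 + h) (P(h) = -8/3 + (h - 58)*(h + h) = -8/3 + (-58 + h)*(2*h) = -8/3 + 2*h*(-58 + h))
(P(160) + Q) + b = ((-8/3 - 116*160 + 2*160**2) + 72) + 15641 = ((-8/3 - 18560 + 2*25600) + 72) + 15641 = ((-8/3 - 18560 + 51200) + 72) + 15641 = (97912/3 + 72) + 15641 = 98128/3 + 15641 = 145051/3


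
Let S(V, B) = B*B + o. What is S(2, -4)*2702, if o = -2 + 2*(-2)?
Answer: 27020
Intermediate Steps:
o = -6 (o = -2 - 4 = -6)
S(V, B) = -6 + B² (S(V, B) = B*B - 6 = B² - 6 = -6 + B²)
S(2, -4)*2702 = (-6 + (-4)²)*2702 = (-6 + 16)*2702 = 10*2702 = 27020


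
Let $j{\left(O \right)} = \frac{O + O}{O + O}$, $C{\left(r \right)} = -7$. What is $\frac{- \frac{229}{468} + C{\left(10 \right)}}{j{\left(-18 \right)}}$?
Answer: $- \frac{3505}{468} \approx -7.4893$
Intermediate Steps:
$j{\left(O \right)} = 1$ ($j{\left(O \right)} = \frac{2 O}{2 O} = 2 O \frac{1}{2 O} = 1$)
$\frac{- \frac{229}{468} + C{\left(10 \right)}}{j{\left(-18 \right)}} = \frac{- \frac{229}{468} - 7}{1} = \left(\left(-229\right) \frac{1}{468} - 7\right) 1 = \left(- \frac{229}{468} - 7\right) 1 = \left(- \frac{3505}{468}\right) 1 = - \frac{3505}{468}$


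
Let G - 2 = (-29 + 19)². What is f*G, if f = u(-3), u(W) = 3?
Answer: 306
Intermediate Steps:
f = 3
G = 102 (G = 2 + (-29 + 19)² = 2 + (-10)² = 2 + 100 = 102)
f*G = 3*102 = 306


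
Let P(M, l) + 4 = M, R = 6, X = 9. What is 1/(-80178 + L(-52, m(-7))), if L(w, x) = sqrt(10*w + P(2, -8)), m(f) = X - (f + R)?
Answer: -13363/1071418701 - I*sqrt(58)/2142837402 ≈ -1.2472e-5 - 3.5541e-9*I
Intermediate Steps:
P(M, l) = -4 + M
m(f) = 3 - f (m(f) = 9 - (f + 6) = 9 - (6 + f) = 9 + (-6 - f) = 3 - f)
L(w, x) = sqrt(-2 + 10*w) (L(w, x) = sqrt(10*w + (-4 + 2)) = sqrt(10*w - 2) = sqrt(-2 + 10*w))
1/(-80178 + L(-52, m(-7))) = 1/(-80178 + sqrt(-2 + 10*(-52))) = 1/(-80178 + sqrt(-2 - 520)) = 1/(-80178 + sqrt(-522)) = 1/(-80178 + 3*I*sqrt(58))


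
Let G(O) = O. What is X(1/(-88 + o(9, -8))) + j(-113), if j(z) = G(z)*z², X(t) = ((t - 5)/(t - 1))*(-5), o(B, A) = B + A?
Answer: -31744279/22 ≈ -1.4429e+6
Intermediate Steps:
o(B, A) = A + B
X(t) = -5*(-5 + t)/(-1 + t) (X(t) = ((-5 + t)/(-1 + t))*(-5) = -5*(-5 + t)/(-1 + t))
j(z) = z³ (j(z) = z*z² = z³)
X(1/(-88 + o(9, -8))) + j(-113) = 5*(5 - 1/(-88 + (-8 + 9)))/(-1 + 1/(-88 + (-8 + 9))) + (-113)³ = 5*(5 - 1/(-88 + 1))/(-1 + 1/(-88 + 1)) - 1442897 = 5*(5 - 1/(-87))/(-1 + 1/(-87)) - 1442897 = 5*(5 - 1*(-1/87))/(-1 - 1/87) - 1442897 = 5*(5 + 1/87)/(-88/87) - 1442897 = 5*(-87/88)*(436/87) - 1442897 = -545/22 - 1442897 = -31744279/22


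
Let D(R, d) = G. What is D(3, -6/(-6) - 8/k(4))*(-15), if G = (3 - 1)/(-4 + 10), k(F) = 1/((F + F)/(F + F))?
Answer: -5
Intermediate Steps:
k(F) = 1 (k(F) = 1/((2*F)/((2*F))) = 1/((2*F)*(1/(2*F))) = 1/1 = 1)
G = ⅓ (G = 2/6 = 2*(⅙) = ⅓ ≈ 0.33333)
D(R, d) = ⅓
D(3, -6/(-6) - 8/k(4))*(-15) = (⅓)*(-15) = -5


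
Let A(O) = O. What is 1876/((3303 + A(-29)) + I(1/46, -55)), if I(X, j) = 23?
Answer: 268/471 ≈ 0.56900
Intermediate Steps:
1876/((3303 + A(-29)) + I(1/46, -55)) = 1876/((3303 - 29) + 23) = 1876/(3274 + 23) = 1876/3297 = 1876*(1/3297) = 268/471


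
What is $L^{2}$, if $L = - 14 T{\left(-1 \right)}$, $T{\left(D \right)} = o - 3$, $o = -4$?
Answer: $9604$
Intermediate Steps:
$T{\left(D \right)} = -7$ ($T{\left(D \right)} = -4 - 3 = -7$)
$L = 98$ ($L = \left(-14\right) \left(-7\right) = 98$)
$L^{2} = 98^{2} = 9604$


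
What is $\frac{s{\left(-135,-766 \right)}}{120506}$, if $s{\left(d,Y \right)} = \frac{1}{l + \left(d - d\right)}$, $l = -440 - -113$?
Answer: $- \frac{1}{39405462} \approx -2.5377 \cdot 10^{-8}$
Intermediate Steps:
$l = -327$ ($l = -440 + 113 = -327$)
$s{\left(d,Y \right)} = - \frac{1}{327}$ ($s{\left(d,Y \right)} = \frac{1}{-327 + \left(d - d\right)} = \frac{1}{-327 + 0} = \frac{1}{-327} = - \frac{1}{327}$)
$\frac{s{\left(-135,-766 \right)}}{120506} = - \frac{1}{327 \cdot 120506} = \left(- \frac{1}{327}\right) \frac{1}{120506} = - \frac{1}{39405462}$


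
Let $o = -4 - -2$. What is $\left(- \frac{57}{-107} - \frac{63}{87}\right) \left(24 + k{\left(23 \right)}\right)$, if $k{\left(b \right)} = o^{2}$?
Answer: $- \frac{16632}{3103} \approx -5.36$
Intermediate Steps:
$o = -2$ ($o = -4 + 2 = -2$)
$k{\left(b \right)} = 4$ ($k{\left(b \right)} = \left(-2\right)^{2} = 4$)
$\left(- \frac{57}{-107} - \frac{63}{87}\right) \left(24 + k{\left(23 \right)}\right) = \left(- \frac{57}{-107} - \frac{63}{87}\right) \left(24 + 4\right) = \left(\left(-57\right) \left(- \frac{1}{107}\right) - \frac{21}{29}\right) 28 = \left(\frac{57}{107} - \frac{21}{29}\right) 28 = \left(- \frac{594}{3103}\right) 28 = - \frac{16632}{3103}$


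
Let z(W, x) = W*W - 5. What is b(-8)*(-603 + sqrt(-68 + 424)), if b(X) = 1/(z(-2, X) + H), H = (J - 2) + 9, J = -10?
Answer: 603/4 - sqrt(89)/2 ≈ 146.03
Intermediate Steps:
H = -3 (H = (-10 - 2) + 9 = -12 + 9 = -3)
z(W, x) = -5 + W**2 (z(W, x) = W**2 - 5 = -5 + W**2)
b(X) = -1/4 (b(X) = 1/((-5 + (-2)**2) - 3) = 1/((-5 + 4) - 3) = 1/(-1 - 3) = 1/(-4) = -1/4)
b(-8)*(-603 + sqrt(-68 + 424)) = -(-603 + sqrt(-68 + 424))/4 = -(-603 + sqrt(356))/4 = -(-603 + 2*sqrt(89))/4 = 603/4 - sqrt(89)/2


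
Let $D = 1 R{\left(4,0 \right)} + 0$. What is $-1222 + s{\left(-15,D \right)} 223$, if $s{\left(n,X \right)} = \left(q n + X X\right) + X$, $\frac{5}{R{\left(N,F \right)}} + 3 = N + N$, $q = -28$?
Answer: $92884$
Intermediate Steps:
$R{\left(N,F \right)} = \frac{5}{-3 + 2 N}$ ($R{\left(N,F \right)} = \frac{5}{-3 + \left(N + N\right)} = \frac{5}{-3 + 2 N}$)
$D = 1$ ($D = 1 \frac{5}{-3 + 2 \cdot 4} + 0 = 1 \frac{5}{-3 + 8} + 0 = 1 \cdot \frac{5}{5} + 0 = 1 \cdot 5 \cdot \frac{1}{5} + 0 = 1 \cdot 1 + 0 = 1 + 0 = 1$)
$s{\left(n,X \right)} = X + X^{2} - 28 n$ ($s{\left(n,X \right)} = \left(- 28 n + X X\right) + X = \left(- 28 n + X^{2}\right) + X = \left(X^{2} - 28 n\right) + X = X + X^{2} - 28 n$)
$-1222 + s{\left(-15,D \right)} 223 = -1222 + \left(1 + 1^{2} - -420\right) 223 = -1222 + \left(1 + 1 + 420\right) 223 = -1222 + 422 \cdot 223 = -1222 + 94106 = 92884$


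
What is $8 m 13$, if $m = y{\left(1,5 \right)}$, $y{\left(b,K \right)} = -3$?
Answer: $-312$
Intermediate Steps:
$m = -3$
$8 m 13 = 8 \left(-3\right) 13 = \left(-24\right) 13 = -312$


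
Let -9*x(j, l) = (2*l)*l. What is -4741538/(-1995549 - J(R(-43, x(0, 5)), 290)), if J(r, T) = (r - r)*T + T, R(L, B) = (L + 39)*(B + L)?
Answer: 4741538/1995839 ≈ 2.3757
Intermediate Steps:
x(j, l) = -2*l**2/9 (x(j, l) = -2*l*l/9 = -2*l**2/9)
R(L, B) = (39 + L)*(B + L)
J(r, T) = T (J(r, T) = 0*T + T = 0 + T = T)
-4741538/(-1995549 - J(R(-43, x(0, 5)), 290)) = -4741538/(-1995549 - 1*290) = -4741538/(-1995549 - 290) = -4741538/(-1995839) = -4741538*(-1/1995839) = 4741538/1995839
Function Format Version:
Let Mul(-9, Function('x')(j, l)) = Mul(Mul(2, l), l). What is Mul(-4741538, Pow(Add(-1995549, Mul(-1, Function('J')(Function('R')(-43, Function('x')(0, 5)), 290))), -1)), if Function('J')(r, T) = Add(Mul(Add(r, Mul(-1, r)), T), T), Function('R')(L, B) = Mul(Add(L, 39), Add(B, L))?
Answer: Rational(4741538, 1995839) ≈ 2.3757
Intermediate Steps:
Function('x')(j, l) = Mul(Rational(-2, 9), Pow(l, 2)) (Function('x')(j, l) = Mul(Rational(-1, 9), Mul(Mul(2, l), l)) = Mul(Rational(-1, 9), Mul(2, Pow(l, 2))) = Mul(Rational(-2, 9), Pow(l, 2)))
Function('R')(L, B) = Mul(Add(39, L), Add(B, L))
Function('J')(r, T) = T (Function('J')(r, T) = Add(Mul(0, T), T) = Add(0, T) = T)
Mul(-4741538, Pow(Add(-1995549, Mul(-1, Function('J')(Function('R')(-43, Function('x')(0, 5)), 290))), -1)) = Mul(-4741538, Pow(Add(-1995549, Mul(-1, 290)), -1)) = Mul(-4741538, Pow(Add(-1995549, -290), -1)) = Mul(-4741538, Pow(-1995839, -1)) = Mul(-4741538, Rational(-1, 1995839)) = Rational(4741538, 1995839)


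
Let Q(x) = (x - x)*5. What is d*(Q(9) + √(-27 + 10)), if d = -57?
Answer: -57*I*√17 ≈ -235.02*I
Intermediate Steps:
Q(x) = 0 (Q(x) = 0*5 = 0)
d*(Q(9) + √(-27 + 10)) = -57*(0 + √(-27 + 10)) = -57*(0 + √(-17)) = -57*(0 + I*√17) = -57*I*√17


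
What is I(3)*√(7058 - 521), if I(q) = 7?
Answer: 7*√6537 ≈ 565.96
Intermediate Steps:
I(3)*√(7058 - 521) = 7*√(7058 - 521) = 7*√6537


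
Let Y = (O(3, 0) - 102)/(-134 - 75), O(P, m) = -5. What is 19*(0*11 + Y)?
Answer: 107/11 ≈ 9.7273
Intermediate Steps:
Y = 107/209 (Y = (-5 - 102)/(-134 - 75) = -107/(-209) = -107*(-1/209) = 107/209 ≈ 0.51196)
19*(0*11 + Y) = 19*(0*11 + 107/209) = 19*(0 + 107/209) = 19*(107/209) = 107/11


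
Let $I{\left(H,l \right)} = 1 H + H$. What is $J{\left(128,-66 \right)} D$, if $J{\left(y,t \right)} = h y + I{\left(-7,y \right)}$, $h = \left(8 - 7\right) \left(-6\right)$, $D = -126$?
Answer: $98532$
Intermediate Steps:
$I{\left(H,l \right)} = 2 H$ ($I{\left(H,l \right)} = H + H = 2 H$)
$h = -6$ ($h = 1 \left(-6\right) = -6$)
$J{\left(y,t \right)} = -14 - 6 y$ ($J{\left(y,t \right)} = - 6 y + 2 \left(-7\right) = - 6 y - 14 = -14 - 6 y$)
$J{\left(128,-66 \right)} D = \left(-14 - 768\right) \left(-126\right) = \left(-782\right) \left(-126\right) = 98532$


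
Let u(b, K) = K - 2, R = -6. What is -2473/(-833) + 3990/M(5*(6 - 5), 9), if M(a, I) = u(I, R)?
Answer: -1651943/3332 ≈ -495.78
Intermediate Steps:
u(b, K) = -2 + K
M(a, I) = -8 (M(a, I) = -2 - 6 = -8)
-2473/(-833) + 3990/M(5*(6 - 5), 9) = -2473/(-833) + 3990/(-8) = -2473*(-1/833) + 3990*(-⅛) = 2473/833 - 1995/4 = -1651943/3332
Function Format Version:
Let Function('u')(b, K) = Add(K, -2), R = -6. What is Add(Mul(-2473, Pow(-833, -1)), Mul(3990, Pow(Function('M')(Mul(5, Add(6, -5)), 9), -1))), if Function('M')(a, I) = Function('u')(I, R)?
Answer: Rational(-1651943, 3332) ≈ -495.78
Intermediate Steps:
Function('u')(b, K) = Add(-2, K)
Function('M')(a, I) = -8 (Function('M')(a, I) = Add(-2, -6) = -8)
Add(Mul(-2473, Pow(-833, -1)), Mul(3990, Pow(Function('M')(Mul(5, Add(6, -5)), 9), -1))) = Add(Mul(-2473, Pow(-833, -1)), Mul(3990, Pow(-8, -1))) = Add(Mul(-2473, Rational(-1, 833)), Mul(3990, Rational(-1, 8))) = Add(Rational(2473, 833), Rational(-1995, 4)) = Rational(-1651943, 3332)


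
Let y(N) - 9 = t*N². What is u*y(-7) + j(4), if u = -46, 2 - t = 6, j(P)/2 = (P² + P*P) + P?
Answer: 8674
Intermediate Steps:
j(P) = 2*P + 4*P² (j(P) = 2*((P² + P*P) + P) = 2*((P² + P²) + P) = 2*(2*P² + P) = 2*(P + 2*P²) = 2*P + 4*P²)
t = -4 (t = 2 - 1*6 = 2 - 6 = -4)
y(N) = 9 - 4*N²
u*y(-7) + j(4) = -46*(9 - 4*(-7)²) + 2*4*(1 + 2*4) = -46*(9 - 4*49) + 2*4*(1 + 8) = -46*(9 - 196) + 2*4*9 = -46*(-187) + 72 = 8602 + 72 = 8674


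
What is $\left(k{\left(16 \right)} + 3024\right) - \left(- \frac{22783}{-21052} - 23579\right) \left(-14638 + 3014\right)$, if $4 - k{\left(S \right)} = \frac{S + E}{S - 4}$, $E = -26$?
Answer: $- \frac{8654477854201}{31578} \approx -2.7407 \cdot 10^{8}$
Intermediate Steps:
$k{\left(S \right)} = 4 - \frac{-26 + S}{-4 + S}$ ($k{\left(S \right)} = 4 - \frac{S - 26}{S - 4} = 4 - \frac{-26 + S}{-4 + S}$)
$\left(k{\left(16 \right)} + 3024\right) - \left(- \frac{22783}{-21052} - 23579\right) \left(-14638 + 3014\right) = \left(\frac{10 + 3 \cdot 16}{-4 + 16} + 3024\right) - \left(- \frac{22783}{-21052} - 23579\right) \left(-14638 + 3014\right) = \left(\frac{10 + 48}{12} + 3024\right) - \left(\left(-22783\right) \left(- \frac{1}{21052}\right) - 23579\right) \left(-11624\right) = \left(\frac{1}{12} \cdot 58 + 3024\right) - \left(\frac{22783}{21052} - 23579\right) \left(-11624\right) = \left(\frac{29}{6} + 3024\right) - \left(- \frac{496362325}{21052}\right) \left(-11624\right) = \frac{18173}{6} - \frac{1442428916450}{5263} = - \frac{8654477854201}{31578}$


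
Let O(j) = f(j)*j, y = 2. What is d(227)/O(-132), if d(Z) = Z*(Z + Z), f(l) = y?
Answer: -51529/132 ≈ -390.37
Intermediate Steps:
f(l) = 2
O(j) = 2*j
d(Z) = 2*Z² (d(Z) = Z*(2*Z) = 2*Z²)
d(227)/O(-132) = (2*227²)/((2*(-132))) = (2*51529)/(-264) = 103058*(-1/264) = -51529/132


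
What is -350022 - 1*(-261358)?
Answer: -88664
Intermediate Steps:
-350022 - 1*(-261358) = -350022 + 261358 = -88664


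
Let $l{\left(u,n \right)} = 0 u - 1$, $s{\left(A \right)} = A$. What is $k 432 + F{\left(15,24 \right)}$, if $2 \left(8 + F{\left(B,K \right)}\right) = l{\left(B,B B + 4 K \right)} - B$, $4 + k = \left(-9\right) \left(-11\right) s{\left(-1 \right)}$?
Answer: $-44512$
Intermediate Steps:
$l{\left(u,n \right)} = -1$ ($l{\left(u,n \right)} = 0 - 1 = -1$)
$k = -103$ ($k = -4 + \left(-9\right) \left(-11\right) \left(-1\right) = -4 + 99 \left(-1\right) = -4 - 99 = -103$)
$F{\left(B,K \right)} = - \frac{17}{2} - \frac{B}{2}$ ($F{\left(B,K \right)} = -8 + \frac{-1 - B}{2} = -8 - \left(\frac{1}{2} + \frac{B}{2}\right) = - \frac{17}{2} - \frac{B}{2}$)
$k 432 + F{\left(15,24 \right)} = \left(-103\right) 432 - 16 = -44496 - 16 = -44512$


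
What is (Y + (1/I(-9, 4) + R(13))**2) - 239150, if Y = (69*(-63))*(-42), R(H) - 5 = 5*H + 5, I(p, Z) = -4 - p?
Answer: -1273024/25 ≈ -50921.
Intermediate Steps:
R(H) = 10 + 5*H (R(H) = 5 + (5*H + 5) = 5 + (5 + 5*H) = 10 + 5*H)
Y = 182574 (Y = -4347*(-42) = 182574)
(Y + (1/I(-9, 4) + R(13))**2) - 239150 = (182574 + (1/(-4 - 1*(-9)) + (10 + 5*13))**2) - 239150 = (182574 + (1/(-4 + 9) + (10 + 65))**2) - 239150 = (182574 + (1/5 + 75)**2) - 239150 = (182574 + (376/5)**2) - 239150 = (182574 + 141376/25) - 239150 = 4705726/25 - 239150 = -1273024/25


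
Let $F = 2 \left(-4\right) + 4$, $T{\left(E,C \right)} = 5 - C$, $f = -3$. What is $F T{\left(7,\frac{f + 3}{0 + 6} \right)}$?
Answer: $-20$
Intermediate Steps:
$F = -4$ ($F = -8 + 4 = -4$)
$F T{\left(7,\frac{f + 3}{0 + 6} \right)} = - 4 \left(5 - \frac{-3 + 3}{0 + 6}\right) = - 4 \left(5 - \frac{0}{6}\right) = - 4 \left(5 - 0 \cdot \frac{1}{6}\right) = - 4 \left(5 - 0\right) = - 4 \left(5 + 0\right) = \left(-4\right) 5 = -20$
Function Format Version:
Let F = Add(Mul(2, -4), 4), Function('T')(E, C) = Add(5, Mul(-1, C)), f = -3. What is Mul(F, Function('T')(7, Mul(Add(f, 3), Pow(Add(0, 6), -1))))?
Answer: -20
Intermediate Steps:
F = -4 (F = Add(-8, 4) = -4)
Mul(F, Function('T')(7, Mul(Add(f, 3), Pow(Add(0, 6), -1)))) = Mul(-4, Add(5, Mul(-1, Mul(Add(-3, 3), Pow(Add(0, 6), -1))))) = Mul(-4, Add(5, Mul(-1, Mul(0, Pow(6, -1))))) = Mul(-4, Add(5, Mul(-1, Mul(0, Rational(1, 6))))) = Mul(-4, Add(5, Mul(-1, 0))) = Mul(-4, Add(5, 0)) = Mul(-4, 5) = -20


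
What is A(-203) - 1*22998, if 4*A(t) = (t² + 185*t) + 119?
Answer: -88219/4 ≈ -22055.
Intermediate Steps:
A(t) = 119/4 + t²/4 + 185*t/4 (A(t) = ((t² + 185*t) + 119)/4 = (119 + t² + 185*t)/4 = 119/4 + t²/4 + 185*t/4)
A(-203) - 1*22998 = (119/4 + (¼)*(-203)² + (185/4)*(-203)) - 1*22998 = (119/4 + (¼)*41209 - 37555/4) - 22998 = (119/4 + 41209/4 - 37555/4) - 22998 = 3773/4 - 22998 = -88219/4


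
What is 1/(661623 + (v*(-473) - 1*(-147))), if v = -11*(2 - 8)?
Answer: 1/630552 ≈ 1.5859e-6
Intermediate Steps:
v = 66 (v = -11*(-6) = 66)
1/(661623 + (v*(-473) - 1*(-147))) = 1/(661623 + (66*(-473) - 1*(-147))) = 1/(661623 + (-31218 + 147)) = 1/(661623 - 31071) = 1/630552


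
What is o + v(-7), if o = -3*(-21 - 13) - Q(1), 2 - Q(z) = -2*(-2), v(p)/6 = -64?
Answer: -280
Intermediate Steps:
v(p) = -384 (v(p) = 6*(-64) = -384)
Q(z) = -2 (Q(z) = 2 - (-2)*(-2) = 2 - 1*4 = 2 - 4 = -2)
o = 104 (o = -3*(-21 - 13) - 1*(-2) = -3*(-34) + 2 = 102 + 2 = 104)
o + v(-7) = 104 - 384 = -280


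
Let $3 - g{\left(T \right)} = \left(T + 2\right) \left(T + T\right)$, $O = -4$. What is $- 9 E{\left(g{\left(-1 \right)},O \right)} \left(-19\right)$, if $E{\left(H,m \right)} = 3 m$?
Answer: $-2052$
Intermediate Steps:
$g{\left(T \right)} = 3 - 2 T \left(2 + T\right)$ ($g{\left(T \right)} = 3 - \left(T + 2\right) \left(T + T\right) = 3 - \left(2 + T\right) 2 T = 3 - 2 T \left(2 + T\right)$)
$- 9 E{\left(g{\left(-1 \right)},O \right)} \left(-19\right) = - 9 \cdot 3 \left(-4\right) \left(-19\right) = \left(-9\right) \left(-12\right) \left(-19\right) = 108 \left(-19\right) = -2052$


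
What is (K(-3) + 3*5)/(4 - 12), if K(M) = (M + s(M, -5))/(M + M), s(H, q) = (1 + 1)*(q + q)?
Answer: -113/48 ≈ -2.3542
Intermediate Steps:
s(H, q) = 4*q (s(H, q) = 2*(2*q) = 4*q)
K(M) = (-20 + M)/(2*M) (K(M) = (M + 4*(-5))/(M + M) = (M - 20)/((2*M)) = (-20 + M)*(1/(2*M)) = (-20 + M)/(2*M))
(K(-3) + 3*5)/(4 - 12) = ((½)*(-20 - 3)/(-3) + 3*5)/(4 - 12) = ((½)*(-⅓)*(-23) + 15)/(-8) = (23/6 + 15)*(-⅛) = (113/6)*(-⅛) = -113/48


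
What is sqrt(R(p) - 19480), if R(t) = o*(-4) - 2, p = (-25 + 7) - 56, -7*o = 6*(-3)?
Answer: I*sqrt(955122)/7 ≈ 139.61*I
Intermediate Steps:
o = 18/7 (o = -6*(-3)/7 = -1/7*(-18) = 18/7 ≈ 2.5714)
p = -74 (p = -18 - 56 = -74)
R(t) = -86/7 (R(t) = (18/7)*(-4) - 2 = -72/7 - 2 = -86/7)
sqrt(R(p) - 19480) = sqrt(-86/7 - 19480) = sqrt(-136446/7) = I*sqrt(955122)/7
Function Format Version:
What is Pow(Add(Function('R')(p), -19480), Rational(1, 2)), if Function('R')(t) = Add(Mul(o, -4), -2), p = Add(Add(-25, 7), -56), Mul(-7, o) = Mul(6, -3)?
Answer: Mul(Rational(1, 7), I, Pow(955122, Rational(1, 2))) ≈ Mul(139.61, I)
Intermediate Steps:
o = Rational(18, 7) (o = Mul(Rational(-1, 7), Mul(6, -3)) = Mul(Rational(-1, 7), -18) = Rational(18, 7) ≈ 2.5714)
p = -74 (p = Add(-18, -56) = -74)
Function('R')(t) = Rational(-86, 7) (Function('R')(t) = Add(Mul(Rational(18, 7), -4), -2) = Add(Rational(-72, 7), -2) = Rational(-86, 7))
Pow(Add(Function('R')(p), -19480), Rational(1, 2)) = Pow(Add(Rational(-86, 7), -19480), Rational(1, 2)) = Pow(Rational(-136446, 7), Rational(1, 2)) = Mul(Rational(1, 7), I, Pow(955122, Rational(1, 2)))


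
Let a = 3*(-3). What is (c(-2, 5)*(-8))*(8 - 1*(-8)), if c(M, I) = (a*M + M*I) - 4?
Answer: -512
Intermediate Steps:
a = -9
c(M, I) = -4 - 9*M + I*M (c(M, I) = (-9*M + M*I) - 4 = (-9*M + I*M) - 4 = -4 - 9*M + I*M)
(c(-2, 5)*(-8))*(8 - 1*(-8)) = ((-4 - 9*(-2) + 5*(-2))*(-8))*(8 - 1*(-8)) = ((-4 + 18 - 10)*(-8))*(8 + 8) = (4*(-8))*16 = -32*16 = -512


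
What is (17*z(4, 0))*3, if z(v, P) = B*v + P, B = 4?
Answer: 816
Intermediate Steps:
z(v, P) = P + 4*v (z(v, P) = 4*v + P = P + 4*v)
(17*z(4, 0))*3 = (17*(0 + 4*4))*3 = (17*(0 + 16))*3 = (17*16)*3 = 272*3 = 816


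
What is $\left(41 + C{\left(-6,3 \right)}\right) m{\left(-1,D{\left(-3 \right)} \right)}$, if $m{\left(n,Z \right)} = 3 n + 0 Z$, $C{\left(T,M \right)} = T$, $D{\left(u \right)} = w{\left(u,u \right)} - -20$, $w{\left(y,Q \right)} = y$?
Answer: $-105$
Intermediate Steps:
$D{\left(u \right)} = 20 + u$ ($D{\left(u \right)} = u - -20 = u + 20 = 20 + u$)
$m{\left(n,Z \right)} = 3 n$ ($m{\left(n,Z \right)} = 3 n + 0 = 3 n$)
$\left(41 + C{\left(-6,3 \right)}\right) m{\left(-1,D{\left(-3 \right)} \right)} = \left(41 - 6\right) 3 \left(-1\right) = 35 \left(-3\right) = -105$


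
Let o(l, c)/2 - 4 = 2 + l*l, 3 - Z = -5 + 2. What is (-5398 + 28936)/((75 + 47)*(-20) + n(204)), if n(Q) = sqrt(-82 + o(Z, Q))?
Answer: -28716360/2976799 - 11769*sqrt(2)/2976799 ≈ -9.6523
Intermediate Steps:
Z = 6 (Z = 3 - (-5 + 2) = 3 - 1*(-3) = 3 + 3 = 6)
o(l, c) = 12 + 2*l**2 (o(l, c) = 8 + 2*(2 + l*l) = 8 + 2*(2 + l**2) = 8 + (4 + 2*l**2) = 12 + 2*l**2)
n(Q) = sqrt(2) (n(Q) = sqrt(-82 + (12 + 2*6**2)) = sqrt(-82 + (12 + 2*36)) = sqrt(-82 + (12 + 72)) = sqrt(-82 + 84) = sqrt(2))
(-5398 + 28936)/((75 + 47)*(-20) + n(204)) = (-5398 + 28936)/((75 + 47)*(-20) + sqrt(2)) = 23538/(122*(-20) + sqrt(2)) = 23538/(-2440 + sqrt(2))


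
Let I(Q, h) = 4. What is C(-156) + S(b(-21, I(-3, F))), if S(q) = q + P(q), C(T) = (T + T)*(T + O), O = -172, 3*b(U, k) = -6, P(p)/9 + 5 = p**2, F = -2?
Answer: 102325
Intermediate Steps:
P(p) = -45 + 9*p**2
b(U, k) = -2 (b(U, k) = (1/3)*(-6) = -2)
C(T) = 2*T*(-172 + T) (C(T) = (T + T)*(T - 172) = (2*T)*(-172 + T) = 2*T*(-172 + T))
S(q) = -45 + q + 9*q**2 (S(q) = q + (-45 + 9*q**2) = -45 + q + 9*q**2)
C(-156) + S(b(-21, I(-3, F))) = 2*(-156)*(-172 - 156) + (-45 - 2 + 9*(-2)**2) = 2*(-156)*(-328) + (-45 - 2 + 9*4) = 102336 + (-45 - 2 + 36) = 102336 - 11 = 102325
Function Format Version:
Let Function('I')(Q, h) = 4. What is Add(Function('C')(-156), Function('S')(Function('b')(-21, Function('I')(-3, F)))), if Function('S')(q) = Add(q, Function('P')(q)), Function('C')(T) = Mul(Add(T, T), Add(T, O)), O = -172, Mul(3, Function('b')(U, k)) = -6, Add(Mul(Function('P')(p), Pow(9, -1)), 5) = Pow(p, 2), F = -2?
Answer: 102325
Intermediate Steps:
Function('P')(p) = Add(-45, Mul(9, Pow(p, 2)))
Function('b')(U, k) = -2 (Function('b')(U, k) = Mul(Rational(1, 3), -6) = -2)
Function('C')(T) = Mul(2, T, Add(-172, T)) (Function('C')(T) = Mul(Add(T, T), Add(T, -172)) = Mul(Mul(2, T), Add(-172, T)) = Mul(2, T, Add(-172, T)))
Function('S')(q) = Add(-45, q, Mul(9, Pow(q, 2))) (Function('S')(q) = Add(q, Add(-45, Mul(9, Pow(q, 2)))) = Add(-45, q, Mul(9, Pow(q, 2))))
Add(Function('C')(-156), Function('S')(Function('b')(-21, Function('I')(-3, F)))) = Add(Mul(2, -156, Add(-172, -156)), Add(-45, -2, Mul(9, Pow(-2, 2)))) = Add(Mul(2, -156, -328), Add(-45, -2, Mul(9, 4))) = Add(102336, Add(-45, -2, 36)) = Add(102336, -11) = 102325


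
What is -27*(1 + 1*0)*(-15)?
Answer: 405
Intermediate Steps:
-27*(1 + 1*0)*(-15) = -27*(1 + 0)*(-15) = -27*1*(-15) = -27*(-15) = 405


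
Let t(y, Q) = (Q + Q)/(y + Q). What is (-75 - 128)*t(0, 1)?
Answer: -406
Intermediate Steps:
t(y, Q) = 2*Q/(Q + y) (t(y, Q) = (2*Q)/(Q + y) = 2*Q/(Q + y))
(-75 - 128)*t(0, 1) = (-75 - 128)*(2*1/(1 + 0)) = -406/1 = -406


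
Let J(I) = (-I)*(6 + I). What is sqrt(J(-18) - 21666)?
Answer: I*sqrt(21882) ≈ 147.93*I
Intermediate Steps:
J(I) = -I*(6 + I)
sqrt(J(-18) - 21666) = sqrt(-1*(-18)*(6 - 18) - 21666) = sqrt(-1*(-18)*(-12) - 21666) = sqrt(-216 - 21666) = sqrt(-21882) = I*sqrt(21882)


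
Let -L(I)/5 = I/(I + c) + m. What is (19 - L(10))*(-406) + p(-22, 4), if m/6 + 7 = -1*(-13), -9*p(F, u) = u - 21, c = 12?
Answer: -8089769/99 ≈ -81715.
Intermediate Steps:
p(F, u) = 7/3 - u/9 (p(F, u) = -(u - 21)/9 = -(-21 + u)/9 = 7/3 - u/9)
m = 36 (m = -42 + 6*(-1*(-13)) = -42 + 6*13 = -42 + 78 = 36)
L(I) = -180 - 5*I/(12 + I) (L(I) = -5*(I/(I + 12) + 36) = -5*(I/(12 + I) + 36) = -5*(36 + I/(12 + I)) = -180 - 5*I/(12 + I))
(19 - L(10))*(-406) + p(-22, 4) = (19 - 5*(-432 - 37*10)/(12 + 10))*(-406) + (7/3 - 1/9*4) = (19 - 5*(-432 - 370)/22)*(-406) + (7/3 - 4/9) = (19 - 5*(-802)/22)*(-406) + 17/9 = (19 - 1*(-2005/11))*(-406) + 17/9 = (19 + 2005/11)*(-406) + 17/9 = (2214/11)*(-406) + 17/9 = -898884/11 + 17/9 = -8089769/99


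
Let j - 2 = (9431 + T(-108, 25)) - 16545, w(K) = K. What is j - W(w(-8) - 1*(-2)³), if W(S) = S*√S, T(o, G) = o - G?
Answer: -7245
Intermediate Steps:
j = -7245 (j = 2 + ((9431 + (-108 - 1*25)) - 16545) = 2 + ((9431 + (-108 - 25)) - 16545) = 2 + ((9431 - 133) - 16545) = 2 + (9298 - 16545) = 2 - 7247 = -7245)
W(S) = S^(3/2)
j - W(w(-8) - 1*(-2)³) = -7245 - (-8 - 1*(-2)³)^(3/2) = -7245 - (-8 - 1*(-8))^(3/2) = -7245 - (-8 + 8)^(3/2) = -7245 - 0^(3/2) = -7245 - 1*0 = -7245 + 0 = -7245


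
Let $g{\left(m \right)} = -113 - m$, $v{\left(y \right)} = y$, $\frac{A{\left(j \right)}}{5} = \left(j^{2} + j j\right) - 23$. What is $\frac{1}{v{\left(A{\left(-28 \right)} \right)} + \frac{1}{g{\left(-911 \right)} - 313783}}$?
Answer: $\frac{312985}{2417809124} \approx 0.00012945$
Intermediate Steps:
$A{\left(j \right)} = -115 + 10 j^{2}$ ($A{\left(j \right)} = 5 \left(\left(j^{2} + j j\right) - 23\right) = 5 \left(\left(j^{2} + j^{2}\right) - 23\right) = 5 \left(2 j^{2} - 23\right) = 5 \left(-23 + 2 j^{2}\right) = -115 + 10 j^{2}$)
$\frac{1}{v{\left(A{\left(-28 \right)} \right)} + \frac{1}{g{\left(-911 \right)} - 313783}} = \frac{1}{\left(-115 + 10 \left(-28\right)^{2}\right) + \frac{1}{\left(-113 - -911\right) - 313783}} = \frac{1}{\left(-115 + 10 \cdot 784\right) + \frac{1}{\left(-113 + 911\right) - 313783}} = \frac{1}{\left(-115 + 7840\right) + \frac{1}{798 - 313783}} = \frac{1}{7725 + \frac{1}{-312985}} = \frac{1}{7725 - \frac{1}{312985}} = \frac{1}{\frac{2417809124}{312985}} = \frac{312985}{2417809124}$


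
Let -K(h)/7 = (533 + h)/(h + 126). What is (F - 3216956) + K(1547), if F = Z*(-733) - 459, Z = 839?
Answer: -915946158/239 ≈ -3.8324e+6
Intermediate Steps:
K(h) = -7*(533 + h)/(126 + h) (K(h) = -7*(533 + h)/(h + 126) = -7*(533 + h)/(126 + h))
F = -615446 (F = 839*(-733) - 459 = -614987 - 459 = -615446)
(F - 3216956) + K(1547) = (-615446 - 3216956) + 7*(-533 - 1*1547)/(126 + 1547) = -3832402 + 7*(-533 - 1547)/1673 = -3832402 + 7*(1/1673)*(-2080) = -3832402 - 2080/239 = -915946158/239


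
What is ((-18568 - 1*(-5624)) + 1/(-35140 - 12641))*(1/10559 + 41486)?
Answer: -270924383405403875/504519579 ≈ -5.3699e+8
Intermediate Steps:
((-18568 - 1*(-5624)) + 1/(-35140 - 12641))*(1/10559 + 41486) = ((-18568 + 5624) + 1/(-47781))*(1/10559 + 41486) = (-12944 - 1/47781)*(438050675/10559) = -618477265/47781*438050675/10559 = -270924383405403875/504519579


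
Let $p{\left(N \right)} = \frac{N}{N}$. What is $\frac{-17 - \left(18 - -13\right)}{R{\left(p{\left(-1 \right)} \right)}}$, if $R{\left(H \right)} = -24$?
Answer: $2$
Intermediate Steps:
$p{\left(N \right)} = 1$
$\frac{-17 - \left(18 - -13\right)}{R{\left(p{\left(-1 \right)} \right)}} = \frac{-17 - \left(18 - -13\right)}{-24} = - \frac{-17 - \left(18 + 13\right)}{24} = - \frac{-17 - 31}{24} = \left(- \frac{1}{24}\right) \left(-48\right) = 2$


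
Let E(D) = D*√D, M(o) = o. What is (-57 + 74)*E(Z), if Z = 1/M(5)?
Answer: 17*√5/25 ≈ 1.5205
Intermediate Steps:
Z = ⅕ (Z = 1/5 = ⅕ ≈ 0.20000)
E(D) = D^(3/2)
(-57 + 74)*E(Z) = (-57 + 74)*(⅕)^(3/2) = 17*(√5/25) = 17*√5/25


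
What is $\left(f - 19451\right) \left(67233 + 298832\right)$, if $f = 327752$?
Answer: $112858205565$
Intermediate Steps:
$\left(f - 19451\right) \left(67233 + 298832\right) = \left(327752 - 19451\right) \left(67233 + 298832\right) = 308301 \cdot 366065 = 112858205565$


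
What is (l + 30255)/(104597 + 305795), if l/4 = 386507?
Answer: 1576283/410392 ≈ 3.8409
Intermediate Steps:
l = 1546028 (l = 4*386507 = 1546028)
(l + 30255)/(104597 + 305795) = (1546028 + 30255)/(104597 + 305795) = 1576283/410392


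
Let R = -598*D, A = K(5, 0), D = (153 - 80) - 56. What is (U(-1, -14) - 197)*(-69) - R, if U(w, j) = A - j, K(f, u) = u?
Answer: 22793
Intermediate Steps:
D = 17 (D = 73 - 56 = 17)
A = 0
U(w, j) = -j (U(w, j) = 0 - j = -j)
R = -10166 (R = -598*17 = -10166)
(U(-1, -14) - 197)*(-69) - R = (-1*(-14) - 197)*(-69) - 1*(-10166) = (14 - 197)*(-69) + 10166 = -183*(-69) + 10166 = 12627 + 10166 = 22793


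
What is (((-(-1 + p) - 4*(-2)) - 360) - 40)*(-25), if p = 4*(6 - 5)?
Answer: 9875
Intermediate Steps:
p = 4 (p = 4*1 = 4)
(((-(-1 + p) - 4*(-2)) - 360) - 40)*(-25) = (((-(-1 + 4) - 4*(-2)) - 360) - 40)*(-25) = (((-1*3 + 8) - 360) - 40)*(-25) = (((-3 + 8) - 360) - 40)*(-25) = ((5 - 360) - 40)*(-25) = (-355 - 40)*(-25) = -395*(-25) = 9875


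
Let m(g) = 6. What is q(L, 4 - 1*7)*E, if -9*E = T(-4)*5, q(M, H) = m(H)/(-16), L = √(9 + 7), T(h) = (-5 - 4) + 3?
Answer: -5/4 ≈ -1.2500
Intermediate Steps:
T(h) = -6 (T(h) = -9 + 3 = -6)
L = 4 (L = √16 = 4)
q(M, H) = -3/8 (q(M, H) = 6/(-16) = 6*(-1/16) = -3/8)
E = 10/3 (E = -(-2)*5/3 = -⅑*(-30) = 10/3 ≈ 3.3333)
q(L, 4 - 1*7)*E = -3/8*10/3 = -5/4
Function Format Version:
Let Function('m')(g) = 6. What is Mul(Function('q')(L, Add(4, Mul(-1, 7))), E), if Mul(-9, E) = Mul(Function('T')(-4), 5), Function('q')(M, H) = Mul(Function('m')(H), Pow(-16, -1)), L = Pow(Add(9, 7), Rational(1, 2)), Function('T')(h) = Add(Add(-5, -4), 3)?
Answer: Rational(-5, 4) ≈ -1.2500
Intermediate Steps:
Function('T')(h) = -6 (Function('T')(h) = Add(-9, 3) = -6)
L = 4 (L = Pow(16, Rational(1, 2)) = 4)
Function('q')(M, H) = Rational(-3, 8) (Function('q')(M, H) = Mul(6, Pow(-16, -1)) = Mul(6, Rational(-1, 16)) = Rational(-3, 8))
E = Rational(10, 3) (E = Mul(Rational(-1, 9), Mul(-6, 5)) = Mul(Rational(-1, 9), -30) = Rational(10, 3) ≈ 3.3333)
Mul(Function('q')(L, Add(4, Mul(-1, 7))), E) = Mul(Rational(-3, 8), Rational(10, 3)) = Rational(-5, 4)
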